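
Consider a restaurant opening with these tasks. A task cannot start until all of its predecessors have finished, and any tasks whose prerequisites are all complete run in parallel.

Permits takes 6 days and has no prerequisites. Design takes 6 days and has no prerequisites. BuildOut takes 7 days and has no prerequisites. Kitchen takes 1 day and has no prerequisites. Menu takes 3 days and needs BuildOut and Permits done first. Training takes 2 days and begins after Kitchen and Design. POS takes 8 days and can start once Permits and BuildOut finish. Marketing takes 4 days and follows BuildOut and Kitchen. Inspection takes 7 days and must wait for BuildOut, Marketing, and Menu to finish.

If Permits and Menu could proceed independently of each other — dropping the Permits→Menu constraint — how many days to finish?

With the dependency in place, BuildOut→Marketing→Inspection = 7+4+7 = 18 sets the finish at 18 days.
Dropping Permits→Menu doesn't change Menu's earliest start (7); another predecessor still binds.
The longest chain is now BuildOut→Marketing→Inspection = 7+4+7 = 18, so the job takes 18 days.

18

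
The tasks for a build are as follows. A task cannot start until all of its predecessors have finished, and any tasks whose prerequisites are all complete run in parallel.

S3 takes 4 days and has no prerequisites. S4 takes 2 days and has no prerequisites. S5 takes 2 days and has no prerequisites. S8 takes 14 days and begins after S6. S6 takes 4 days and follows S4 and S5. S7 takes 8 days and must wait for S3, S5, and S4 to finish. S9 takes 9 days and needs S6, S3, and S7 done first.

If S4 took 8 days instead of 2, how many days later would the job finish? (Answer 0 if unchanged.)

Actual critical path: S3→S7→S9 = 4+8+9 = 21 ⇒ 21 days.
The longest path through S4 is only 20 days, so S4 has float 1.
Now S4→S6→S8 = 8+4+14 = 26 is longest, so the finish becomes 26 days.
Change in finish: 26 − 21 = +5 days.

5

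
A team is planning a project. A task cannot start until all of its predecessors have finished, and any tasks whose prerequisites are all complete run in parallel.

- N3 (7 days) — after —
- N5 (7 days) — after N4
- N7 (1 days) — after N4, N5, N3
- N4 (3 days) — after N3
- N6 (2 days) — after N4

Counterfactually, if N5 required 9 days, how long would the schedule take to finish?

The binding path is N3→N4→N5→N7 = 7+3+7+1 = 18; finish at 18 days.
N5 lies on that path, so at 9 days the path becomes 20 days.
No other chain overtakes it, so the finish is 20 days.

20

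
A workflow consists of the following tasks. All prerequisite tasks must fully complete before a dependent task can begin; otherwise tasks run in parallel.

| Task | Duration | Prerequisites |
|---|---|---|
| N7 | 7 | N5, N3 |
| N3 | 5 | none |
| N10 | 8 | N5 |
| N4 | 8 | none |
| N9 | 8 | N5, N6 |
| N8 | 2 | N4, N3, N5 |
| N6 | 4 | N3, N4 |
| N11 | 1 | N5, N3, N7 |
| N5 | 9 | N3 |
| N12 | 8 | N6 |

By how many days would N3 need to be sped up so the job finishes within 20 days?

2

Current finish: 22 days; target: 20.
N3 is on every critical path, so each day cut from N3 cuts the finish by one (this holds down to a finish of 20).
Need 22 − 20 = 2 days off N3 → N3 becomes 3 days, finish becomes 20.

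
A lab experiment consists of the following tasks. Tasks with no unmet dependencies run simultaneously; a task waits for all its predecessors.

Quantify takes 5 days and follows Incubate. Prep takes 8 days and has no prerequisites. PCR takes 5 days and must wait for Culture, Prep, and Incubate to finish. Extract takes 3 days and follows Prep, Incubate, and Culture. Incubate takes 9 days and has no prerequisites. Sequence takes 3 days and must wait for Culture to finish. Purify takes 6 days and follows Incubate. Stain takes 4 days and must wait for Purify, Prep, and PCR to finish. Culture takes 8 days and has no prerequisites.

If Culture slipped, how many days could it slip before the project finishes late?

2

Incubate→Purify→Stain = 9+6+4 = 19 sets the makespan at 19 days.
Longest path through Culture: 17 days (earliest finish 8, latest finish 10).
Float = 19 − 17 = 2.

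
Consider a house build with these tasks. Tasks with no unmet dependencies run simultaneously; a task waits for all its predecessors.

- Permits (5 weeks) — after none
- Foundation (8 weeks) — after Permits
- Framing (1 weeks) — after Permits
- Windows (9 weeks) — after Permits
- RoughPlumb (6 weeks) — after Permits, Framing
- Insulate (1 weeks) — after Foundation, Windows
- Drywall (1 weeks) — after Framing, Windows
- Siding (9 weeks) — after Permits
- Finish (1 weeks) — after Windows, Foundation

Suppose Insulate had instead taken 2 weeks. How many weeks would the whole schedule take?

As given, the longest chain is Permits→Windows→Insulate = 5+9+1 = 15, so the finish is 15 weeks.
Since Insulate is critical, the +1 change carries straight to that chain (now 16 weeks).
No other chain overtakes it, so the finish is 16 weeks.

16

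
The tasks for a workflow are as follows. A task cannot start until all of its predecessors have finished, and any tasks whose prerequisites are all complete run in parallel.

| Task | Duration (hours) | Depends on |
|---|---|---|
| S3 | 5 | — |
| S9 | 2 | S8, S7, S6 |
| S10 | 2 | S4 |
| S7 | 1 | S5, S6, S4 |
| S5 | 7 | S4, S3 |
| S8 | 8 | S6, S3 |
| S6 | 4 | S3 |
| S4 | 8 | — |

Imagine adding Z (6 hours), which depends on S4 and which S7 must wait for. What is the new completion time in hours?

19

Originally the project takes 19 hours.
With Z inserted, S7 now waits for max(S5, S6, S4, Z).
New critical path: S3→S6→S8→S9 = 5+4+8+2 = 19 ⇒ 19 hours.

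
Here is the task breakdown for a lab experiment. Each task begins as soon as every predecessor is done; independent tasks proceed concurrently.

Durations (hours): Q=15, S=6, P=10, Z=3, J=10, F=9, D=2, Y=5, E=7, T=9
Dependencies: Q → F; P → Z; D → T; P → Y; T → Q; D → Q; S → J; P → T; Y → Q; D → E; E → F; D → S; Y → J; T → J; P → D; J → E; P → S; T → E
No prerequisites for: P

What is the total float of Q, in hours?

2

The longest chain is P→D→T→J→E→F = 10+2+9+10+7+9 = 47; overall finish 47 hours.
Q finishes as early as 36 and must finish by 38.
So Q can slip 38 − 36 = 2 hours.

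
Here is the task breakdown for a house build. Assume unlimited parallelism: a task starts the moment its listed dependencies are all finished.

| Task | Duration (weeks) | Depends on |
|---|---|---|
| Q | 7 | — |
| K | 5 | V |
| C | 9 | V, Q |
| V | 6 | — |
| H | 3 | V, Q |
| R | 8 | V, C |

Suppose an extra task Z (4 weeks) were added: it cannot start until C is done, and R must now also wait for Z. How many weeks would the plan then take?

28

Originally the plan takes 24 weeks.
With Z inserted, R now waits for max(V, C, Z).
New critical path: Q→C→Z→R = 7+9+4+8 = 28 ⇒ 28 weeks.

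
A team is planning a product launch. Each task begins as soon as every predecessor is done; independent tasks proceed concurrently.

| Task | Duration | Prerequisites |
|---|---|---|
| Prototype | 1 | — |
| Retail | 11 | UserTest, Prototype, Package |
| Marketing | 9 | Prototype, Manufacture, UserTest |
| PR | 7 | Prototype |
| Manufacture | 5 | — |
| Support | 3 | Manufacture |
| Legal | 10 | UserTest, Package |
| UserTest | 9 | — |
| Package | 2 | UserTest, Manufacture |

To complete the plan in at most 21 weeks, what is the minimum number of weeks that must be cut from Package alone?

1

Current finish: 22 weeks; target: 21.
Package is on every critical path, so each week cut from Package cuts the finish by one (this holds down to a finish of 21).
Need 22 − 21 = 1 week off Package → Package becomes 1 week, finish becomes 21.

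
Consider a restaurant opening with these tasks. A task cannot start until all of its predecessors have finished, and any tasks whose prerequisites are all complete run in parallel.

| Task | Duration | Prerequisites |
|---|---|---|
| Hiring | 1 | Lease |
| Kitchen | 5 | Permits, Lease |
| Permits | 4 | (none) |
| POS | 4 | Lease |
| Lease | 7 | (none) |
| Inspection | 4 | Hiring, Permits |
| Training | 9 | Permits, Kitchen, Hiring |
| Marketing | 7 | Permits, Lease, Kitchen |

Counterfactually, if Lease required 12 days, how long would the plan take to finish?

Actual critical path: Lease→Kitchen→Training = 7+5+9 = 21 ⇒ 21 days.
Lease lies on that path, so at 12 days the path becomes 26 days.
That remains the longest chain; total 26 days.

26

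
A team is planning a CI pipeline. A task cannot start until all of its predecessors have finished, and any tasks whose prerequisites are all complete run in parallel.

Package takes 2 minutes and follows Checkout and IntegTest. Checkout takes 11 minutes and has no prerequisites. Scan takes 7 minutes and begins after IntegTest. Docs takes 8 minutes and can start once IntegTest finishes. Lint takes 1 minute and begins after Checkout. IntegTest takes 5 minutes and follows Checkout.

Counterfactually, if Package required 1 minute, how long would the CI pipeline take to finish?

24

As given, the longest chain is Checkout→IntegTest→Docs = 11+5+8 = 24, so the finish is 24 minutes.
Package is off the critical path — its longest chain is 18 minutes, giving 6 of slack.
No other chain overtakes it, so the finish is 24 minutes.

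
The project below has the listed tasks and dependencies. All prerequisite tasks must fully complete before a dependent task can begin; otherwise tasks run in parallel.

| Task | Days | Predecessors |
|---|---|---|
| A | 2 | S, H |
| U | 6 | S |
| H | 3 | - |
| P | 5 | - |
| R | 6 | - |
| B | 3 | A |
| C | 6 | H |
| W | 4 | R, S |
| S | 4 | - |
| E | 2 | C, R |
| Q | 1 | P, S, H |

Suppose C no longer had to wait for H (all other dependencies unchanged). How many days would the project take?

10

Before: longest chain H→C→E = 3+6+2 = 11, finish 11.
Without H→C, C's earliest start moves from 3 to 0.
After: S→U = 4+6 = 10 → 10 days.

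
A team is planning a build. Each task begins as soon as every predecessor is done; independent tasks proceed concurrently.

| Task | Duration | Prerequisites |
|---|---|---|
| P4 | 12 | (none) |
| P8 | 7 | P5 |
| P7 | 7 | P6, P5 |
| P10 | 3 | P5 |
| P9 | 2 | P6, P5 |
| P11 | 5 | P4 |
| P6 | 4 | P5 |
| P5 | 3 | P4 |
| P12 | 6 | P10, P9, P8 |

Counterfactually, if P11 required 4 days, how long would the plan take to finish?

Baseline: P4→P5→P8→P12 = 12+3+7+6 = 28 → 28 days.
P11 has 11 days of float (longest path through it is 17).
The critical path is still P4→P5→P8→P12; finish is now 28 days.

28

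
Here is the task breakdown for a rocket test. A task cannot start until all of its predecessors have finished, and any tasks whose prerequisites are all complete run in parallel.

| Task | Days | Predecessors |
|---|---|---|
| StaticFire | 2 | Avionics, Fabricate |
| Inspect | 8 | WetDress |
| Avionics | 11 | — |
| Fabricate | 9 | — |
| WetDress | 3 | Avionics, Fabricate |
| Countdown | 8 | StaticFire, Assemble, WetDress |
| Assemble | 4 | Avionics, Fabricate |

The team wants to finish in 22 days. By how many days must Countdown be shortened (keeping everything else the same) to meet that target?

Current finish: 23 days; target: 22.
Countdown is on every critical path, so each day cut from Countdown cuts the finish by one (this holds down to a finish of 22).
Need 23 − 22 = 1 day off Countdown → Countdown becomes 7 days, finish becomes 22.

1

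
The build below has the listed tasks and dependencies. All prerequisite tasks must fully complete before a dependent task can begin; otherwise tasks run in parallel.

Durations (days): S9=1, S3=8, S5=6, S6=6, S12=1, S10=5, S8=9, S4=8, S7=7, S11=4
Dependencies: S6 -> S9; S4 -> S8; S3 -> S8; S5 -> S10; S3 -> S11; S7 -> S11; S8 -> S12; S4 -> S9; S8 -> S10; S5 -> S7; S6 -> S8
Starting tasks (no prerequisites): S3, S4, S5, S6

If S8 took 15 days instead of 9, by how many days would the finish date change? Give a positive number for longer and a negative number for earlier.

6

Actual critical path: S3→S8→S10 = 8+9+5 = 22 ⇒ 22 days.
S8 is on the critical path; changing it to 15 makes that path 28 days.
The critical path is still S3→S8→S10; finish is now 28 days.
Change in finish: 28 − 22 = +6 days.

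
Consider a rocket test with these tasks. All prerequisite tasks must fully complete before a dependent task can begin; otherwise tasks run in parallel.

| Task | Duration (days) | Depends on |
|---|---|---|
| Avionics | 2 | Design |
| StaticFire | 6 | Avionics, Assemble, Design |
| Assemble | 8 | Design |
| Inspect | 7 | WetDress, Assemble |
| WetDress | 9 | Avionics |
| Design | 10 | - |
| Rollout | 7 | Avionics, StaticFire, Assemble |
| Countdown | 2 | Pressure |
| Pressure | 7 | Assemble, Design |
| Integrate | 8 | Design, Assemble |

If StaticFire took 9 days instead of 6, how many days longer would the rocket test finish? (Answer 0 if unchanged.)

Baseline: Design→Assemble→StaticFire→Rollout = 10+8+6+7 = 31 → 31 days.
StaticFire is on the critical path; changing it to 9 makes that path 34 days.
No other chain overtakes it, so the finish is 34 days.
Change in finish: 34 − 31 = +3 days.

3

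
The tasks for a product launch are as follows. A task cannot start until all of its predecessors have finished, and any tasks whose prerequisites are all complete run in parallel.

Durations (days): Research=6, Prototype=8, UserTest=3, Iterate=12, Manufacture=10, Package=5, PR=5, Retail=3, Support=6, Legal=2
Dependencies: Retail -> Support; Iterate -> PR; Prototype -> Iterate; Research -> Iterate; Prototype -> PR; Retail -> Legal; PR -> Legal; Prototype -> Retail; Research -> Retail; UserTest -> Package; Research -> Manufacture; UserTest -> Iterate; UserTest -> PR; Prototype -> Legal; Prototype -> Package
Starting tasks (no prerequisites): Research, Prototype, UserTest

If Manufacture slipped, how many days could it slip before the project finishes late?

11

Prototype→Iterate→PR→Legal = 8+12+5+2 = 27 sets the makespan at 27 days.
Manufacture finishes as early as 16 and must finish by 27.
Float = 27 − 16 = 11.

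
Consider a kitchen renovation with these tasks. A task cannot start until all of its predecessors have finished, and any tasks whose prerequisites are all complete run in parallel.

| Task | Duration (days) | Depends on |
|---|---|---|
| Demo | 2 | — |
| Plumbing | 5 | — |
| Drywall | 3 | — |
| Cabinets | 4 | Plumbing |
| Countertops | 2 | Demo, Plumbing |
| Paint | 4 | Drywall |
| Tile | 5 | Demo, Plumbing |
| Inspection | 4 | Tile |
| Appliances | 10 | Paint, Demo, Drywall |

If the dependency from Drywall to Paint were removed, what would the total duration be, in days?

With the dependency in place, Drywall→Paint→Appliances = 3+4+10 = 17 sets the finish at 17 days.
Without Drywall→Paint, Paint's earliest start moves from 3 to 0.
After: Plumbing→Tile→Inspection = 5+5+4 = 14 → 14 days.

14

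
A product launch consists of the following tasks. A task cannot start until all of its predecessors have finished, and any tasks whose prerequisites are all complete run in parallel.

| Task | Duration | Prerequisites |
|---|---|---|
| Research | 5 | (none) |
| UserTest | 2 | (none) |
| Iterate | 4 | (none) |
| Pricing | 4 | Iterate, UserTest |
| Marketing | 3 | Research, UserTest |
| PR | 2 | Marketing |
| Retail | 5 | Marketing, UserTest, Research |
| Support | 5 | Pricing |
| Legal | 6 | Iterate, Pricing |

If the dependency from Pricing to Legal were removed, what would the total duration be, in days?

13

Original critical path: Iterate→Pricing→Legal = 4+4+6 = 14 ⇒ 14 days.
Without Pricing→Legal, Legal's earliest start moves from 8 to 4.
After: Research→Marketing→Retail = 5+3+5 = 13 → 13 days.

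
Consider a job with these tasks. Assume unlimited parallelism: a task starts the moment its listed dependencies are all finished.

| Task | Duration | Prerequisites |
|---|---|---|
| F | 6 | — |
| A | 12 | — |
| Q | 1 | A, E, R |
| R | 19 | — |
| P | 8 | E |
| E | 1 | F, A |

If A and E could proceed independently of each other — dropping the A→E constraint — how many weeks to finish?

With the dependency in place, A→E→P = 12+1+8 = 21 sets the finish at 21 weeks.
Without A→E, E's earliest start moves from 12 to 6.
New critical path: R→Q = 19+1 = 20 ⇒ 20 weeks.

20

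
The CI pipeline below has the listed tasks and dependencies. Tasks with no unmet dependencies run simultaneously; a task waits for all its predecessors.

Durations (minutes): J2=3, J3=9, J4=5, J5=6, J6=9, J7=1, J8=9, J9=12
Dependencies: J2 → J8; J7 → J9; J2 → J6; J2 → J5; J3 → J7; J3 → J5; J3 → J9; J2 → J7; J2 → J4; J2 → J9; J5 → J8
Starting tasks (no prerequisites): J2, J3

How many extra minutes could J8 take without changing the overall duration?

0

J3→J5→J8 = 9+6+9 = 24 sets the makespan at 24 minutes.
The longest chain containing J8 totals 24 minutes.
So J8 can slip 24 − 24 = 0 minutes.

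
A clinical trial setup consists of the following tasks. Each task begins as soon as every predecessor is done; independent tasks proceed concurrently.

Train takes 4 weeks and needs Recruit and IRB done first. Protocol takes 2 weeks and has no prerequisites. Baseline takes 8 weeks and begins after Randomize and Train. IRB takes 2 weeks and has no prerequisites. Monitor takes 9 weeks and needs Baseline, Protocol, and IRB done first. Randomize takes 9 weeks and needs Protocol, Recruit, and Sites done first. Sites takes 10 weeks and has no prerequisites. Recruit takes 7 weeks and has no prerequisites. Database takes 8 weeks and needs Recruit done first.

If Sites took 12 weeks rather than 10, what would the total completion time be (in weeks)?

Baseline: Sites→Randomize→Baseline→Monitor = 10+9+8+9 = 36 → 36 weeks.
Since Sites is critical, the +2 change carries straight to that chain (now 38 weeks).
That remains the longest chain; total 38 weeks.

38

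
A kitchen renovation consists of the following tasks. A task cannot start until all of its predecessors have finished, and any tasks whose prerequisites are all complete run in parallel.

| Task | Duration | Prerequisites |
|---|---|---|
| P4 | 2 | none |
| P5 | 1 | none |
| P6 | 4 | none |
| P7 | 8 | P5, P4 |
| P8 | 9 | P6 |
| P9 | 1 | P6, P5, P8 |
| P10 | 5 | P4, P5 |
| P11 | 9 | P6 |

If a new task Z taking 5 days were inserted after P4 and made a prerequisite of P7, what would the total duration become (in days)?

Originally the project takes 14 days.
With Z inserted, P7 now waits for max(P5, P4, Z).
New critical path: P4→Z→P7 = 2+5+8 = 15 ⇒ 15 days.

15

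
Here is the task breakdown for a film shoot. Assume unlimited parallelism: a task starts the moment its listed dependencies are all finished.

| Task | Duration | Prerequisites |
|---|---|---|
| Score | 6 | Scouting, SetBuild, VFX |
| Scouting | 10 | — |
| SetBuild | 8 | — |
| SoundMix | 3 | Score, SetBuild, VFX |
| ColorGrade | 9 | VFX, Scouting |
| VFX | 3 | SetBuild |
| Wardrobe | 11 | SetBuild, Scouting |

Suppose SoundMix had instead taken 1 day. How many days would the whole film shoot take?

Baseline: Scouting→Wardrobe = 10+11 = 21 → 21 days.
SoundMix is off the critical path — its longest chain is 20 days, giving 1 of slack.
No other chain overtakes it, so the finish is 21 days.

21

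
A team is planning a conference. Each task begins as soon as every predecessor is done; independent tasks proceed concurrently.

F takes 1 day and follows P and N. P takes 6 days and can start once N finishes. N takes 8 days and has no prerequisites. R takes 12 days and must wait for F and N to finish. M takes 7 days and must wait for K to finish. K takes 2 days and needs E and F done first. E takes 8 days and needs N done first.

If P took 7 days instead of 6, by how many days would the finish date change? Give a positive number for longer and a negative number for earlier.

1

As given, the longest chain is N→P→F→R = 8+6+1+12 = 27, so the finish is 27 days.
P lies on that path, so at 7 days the path becomes 28 days.
No other chain overtakes it, so the finish is 28 days.
Change in finish: 28 − 27 = +1 days.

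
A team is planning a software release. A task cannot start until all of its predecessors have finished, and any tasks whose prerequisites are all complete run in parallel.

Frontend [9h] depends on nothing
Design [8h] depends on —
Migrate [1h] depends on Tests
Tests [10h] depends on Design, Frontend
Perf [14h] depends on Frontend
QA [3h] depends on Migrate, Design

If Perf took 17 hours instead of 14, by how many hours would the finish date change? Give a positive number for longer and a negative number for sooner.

Actual critical path: Frontend→Perf = 9+14 = 23 ⇒ 23 hours.
Perf is on the critical path; changing it to 17 makes that path 26 hours.
That remains the longest chain; total 26 hours.
Change in finish: 26 − 23 = +3 hours.

3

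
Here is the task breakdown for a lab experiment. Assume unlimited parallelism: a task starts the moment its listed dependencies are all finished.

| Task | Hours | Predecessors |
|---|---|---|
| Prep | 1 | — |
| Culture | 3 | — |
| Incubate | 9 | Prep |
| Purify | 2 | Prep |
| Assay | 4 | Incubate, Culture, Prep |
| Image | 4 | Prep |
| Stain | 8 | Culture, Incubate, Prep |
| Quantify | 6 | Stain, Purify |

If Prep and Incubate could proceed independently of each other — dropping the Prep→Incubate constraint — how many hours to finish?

With the dependency in place, Prep→Incubate→Stain→Quantify = 1+9+8+6 = 24 sets the finish at 24 hours.
Without Prep→Incubate, Incubate's earliest start moves from 1 to 0.
After: Incubate→Stain→Quantify = 9+8+6 = 23 → 23 hours.

23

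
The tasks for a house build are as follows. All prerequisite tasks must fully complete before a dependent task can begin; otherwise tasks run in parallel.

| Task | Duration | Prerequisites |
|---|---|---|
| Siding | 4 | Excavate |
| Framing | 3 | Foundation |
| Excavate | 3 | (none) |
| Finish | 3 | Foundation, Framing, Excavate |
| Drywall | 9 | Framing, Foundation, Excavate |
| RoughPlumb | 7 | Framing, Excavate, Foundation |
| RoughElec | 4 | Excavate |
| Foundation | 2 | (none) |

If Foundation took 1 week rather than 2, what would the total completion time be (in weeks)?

13

Baseline: Foundation→Framing→Drywall = 2+3+9 = 14 → 14 weeks.
Foundation is on the critical path; changing it to 1 makes that path 13 weeks.
No other chain overtakes it, so the finish is 13 weeks.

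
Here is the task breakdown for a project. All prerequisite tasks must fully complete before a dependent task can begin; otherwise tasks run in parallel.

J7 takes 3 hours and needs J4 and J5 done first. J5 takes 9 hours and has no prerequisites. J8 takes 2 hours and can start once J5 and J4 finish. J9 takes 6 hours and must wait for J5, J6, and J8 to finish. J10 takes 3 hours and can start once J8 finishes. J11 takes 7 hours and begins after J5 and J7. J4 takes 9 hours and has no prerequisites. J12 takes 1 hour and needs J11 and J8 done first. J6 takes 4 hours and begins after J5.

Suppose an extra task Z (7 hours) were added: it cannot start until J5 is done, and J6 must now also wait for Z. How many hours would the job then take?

26

Originally the job takes 20 hours.
With Z inserted, J6 now waits for max(J5, Z).
New critical path: J5→Z→J6→J9 = 9+7+4+6 = 26 ⇒ 26 hours.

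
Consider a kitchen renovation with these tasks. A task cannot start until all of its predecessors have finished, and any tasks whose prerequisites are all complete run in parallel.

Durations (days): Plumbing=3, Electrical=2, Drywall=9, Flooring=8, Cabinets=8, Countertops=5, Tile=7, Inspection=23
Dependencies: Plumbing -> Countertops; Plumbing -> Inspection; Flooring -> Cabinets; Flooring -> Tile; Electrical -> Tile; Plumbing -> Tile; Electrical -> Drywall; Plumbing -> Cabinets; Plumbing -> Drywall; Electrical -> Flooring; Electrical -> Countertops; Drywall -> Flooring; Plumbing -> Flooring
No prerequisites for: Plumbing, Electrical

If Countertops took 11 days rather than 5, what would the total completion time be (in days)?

28

Actual critical path: Plumbing→Drywall→Flooring→Cabinets = 3+9+8+8 = 28 ⇒ 28 days.
Countertops has 20 days of float (longest path through it is 8).
That remains the longest chain; total 28 days.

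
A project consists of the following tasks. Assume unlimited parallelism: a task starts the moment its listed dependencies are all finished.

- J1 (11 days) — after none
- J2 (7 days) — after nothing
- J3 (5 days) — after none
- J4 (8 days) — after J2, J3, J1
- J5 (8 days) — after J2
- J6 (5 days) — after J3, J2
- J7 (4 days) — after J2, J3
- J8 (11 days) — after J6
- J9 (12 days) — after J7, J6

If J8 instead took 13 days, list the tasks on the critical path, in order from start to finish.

J2, J6, J8

Critical path before the change: J2→J6→J9 = 7+5+12 = 24 giving 24 days.
J8 has 1 day of float (longest path through it is 23).
New critical path: J2→J6→J8 = 7+5+13 = 25 ⇒ 25 days.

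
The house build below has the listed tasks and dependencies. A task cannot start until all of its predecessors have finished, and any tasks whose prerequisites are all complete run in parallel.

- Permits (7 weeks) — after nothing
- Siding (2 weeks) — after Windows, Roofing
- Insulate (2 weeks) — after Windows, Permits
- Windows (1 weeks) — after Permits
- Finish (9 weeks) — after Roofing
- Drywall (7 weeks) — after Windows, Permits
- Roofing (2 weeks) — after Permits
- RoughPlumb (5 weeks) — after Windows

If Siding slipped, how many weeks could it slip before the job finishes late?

7

The longest chain is Permits→Roofing→Finish = 7+2+9 = 18; overall finish 18 weeks.
Siding finishes as early as 11 and must finish by 18.
Float = 18 − 11 = 7.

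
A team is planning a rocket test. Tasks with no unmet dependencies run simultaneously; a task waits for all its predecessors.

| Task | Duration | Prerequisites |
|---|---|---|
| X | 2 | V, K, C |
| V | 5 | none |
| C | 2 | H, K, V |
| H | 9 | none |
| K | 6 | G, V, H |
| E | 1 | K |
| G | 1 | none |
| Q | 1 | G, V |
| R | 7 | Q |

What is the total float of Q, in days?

Critical path: H→K→C→X = 9+6+2+2 = 19, so the finish is 19 days.
Q finishes as early as 6 and must finish by 12.
Slack of Q = 11 − 5 = 6 days.

6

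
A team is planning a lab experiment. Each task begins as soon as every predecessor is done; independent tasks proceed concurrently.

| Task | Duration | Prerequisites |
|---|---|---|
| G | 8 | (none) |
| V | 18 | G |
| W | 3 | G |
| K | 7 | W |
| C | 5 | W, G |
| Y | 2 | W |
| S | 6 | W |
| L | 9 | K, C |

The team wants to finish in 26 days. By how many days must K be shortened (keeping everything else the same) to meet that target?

1

Current finish: 27 days; target: 26.
K is on every critical path, so each day cut from K cuts the finish by one (this holds down to a finish of 26).
Need 27 − 26 = 1 day off K → K becomes 6 days, finish becomes 26.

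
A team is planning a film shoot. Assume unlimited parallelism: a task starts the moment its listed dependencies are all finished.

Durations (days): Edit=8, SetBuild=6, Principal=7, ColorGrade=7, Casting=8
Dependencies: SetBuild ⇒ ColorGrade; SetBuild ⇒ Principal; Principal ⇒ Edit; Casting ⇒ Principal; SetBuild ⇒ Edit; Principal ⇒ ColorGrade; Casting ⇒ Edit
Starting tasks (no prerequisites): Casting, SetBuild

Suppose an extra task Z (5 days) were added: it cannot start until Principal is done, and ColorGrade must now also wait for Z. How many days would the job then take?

27

Originally the job takes 23 days.
With Z inserted, ColorGrade now waits for max(SetBuild, Principal, Z).
New critical path: Casting→Principal→Z→ColorGrade = 8+7+5+7 = 27 ⇒ 27 days.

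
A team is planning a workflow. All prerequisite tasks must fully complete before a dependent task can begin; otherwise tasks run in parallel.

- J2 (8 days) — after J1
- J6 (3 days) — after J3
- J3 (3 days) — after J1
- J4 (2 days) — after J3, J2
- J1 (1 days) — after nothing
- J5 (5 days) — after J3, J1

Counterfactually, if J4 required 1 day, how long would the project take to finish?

10

Actual critical path: J1→J2→J4 = 1+8+2 = 11 ⇒ 11 days.
J4 is on the critical path; changing it to 1 makes that path 10 days.
No other chain overtakes it, so the finish is 10 days.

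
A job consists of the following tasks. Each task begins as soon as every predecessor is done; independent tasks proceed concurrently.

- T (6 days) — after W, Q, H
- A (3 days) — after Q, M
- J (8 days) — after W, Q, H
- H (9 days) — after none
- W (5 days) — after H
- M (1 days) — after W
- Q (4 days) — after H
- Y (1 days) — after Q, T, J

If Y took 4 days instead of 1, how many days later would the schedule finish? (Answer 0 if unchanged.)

As given, the longest chain is H→W→J→Y = 9+5+8+1 = 23, so the finish is 23 days.
Y lies on that path, so at 4 days the path becomes 26 days.
That remains the longest chain; total 26 days.
Change in finish: 26 − 23 = +3 days.

3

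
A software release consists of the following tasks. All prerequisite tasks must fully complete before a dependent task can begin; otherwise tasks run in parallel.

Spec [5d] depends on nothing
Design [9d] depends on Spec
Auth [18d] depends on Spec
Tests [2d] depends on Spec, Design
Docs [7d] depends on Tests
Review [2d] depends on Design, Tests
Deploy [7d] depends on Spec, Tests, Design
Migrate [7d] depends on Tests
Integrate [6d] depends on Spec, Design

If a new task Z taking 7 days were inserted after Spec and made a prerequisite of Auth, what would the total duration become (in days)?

30

Originally the project takes 23 days.
With Z inserted, Auth now waits for max(Spec, Z).
New critical path: Spec→Z→Auth = 5+7+18 = 30 ⇒ 30 days.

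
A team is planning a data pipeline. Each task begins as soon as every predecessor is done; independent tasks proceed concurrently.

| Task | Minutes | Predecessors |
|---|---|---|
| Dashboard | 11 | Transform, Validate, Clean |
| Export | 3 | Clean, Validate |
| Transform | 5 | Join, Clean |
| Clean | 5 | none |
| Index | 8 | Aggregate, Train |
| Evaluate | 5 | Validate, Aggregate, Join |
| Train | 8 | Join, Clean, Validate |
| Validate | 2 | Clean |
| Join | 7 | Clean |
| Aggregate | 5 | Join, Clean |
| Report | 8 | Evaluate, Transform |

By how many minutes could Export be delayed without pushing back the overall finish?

20

Clean→Join→Aggregate→Evaluate→Report = 5+7+5+5+8 = 30 sets the makespan at 30 minutes.
Longest path through Export: 10 minutes (earliest finish 10, latest finish 30).
Slack of Export = 27 − 7 = 20 minutes.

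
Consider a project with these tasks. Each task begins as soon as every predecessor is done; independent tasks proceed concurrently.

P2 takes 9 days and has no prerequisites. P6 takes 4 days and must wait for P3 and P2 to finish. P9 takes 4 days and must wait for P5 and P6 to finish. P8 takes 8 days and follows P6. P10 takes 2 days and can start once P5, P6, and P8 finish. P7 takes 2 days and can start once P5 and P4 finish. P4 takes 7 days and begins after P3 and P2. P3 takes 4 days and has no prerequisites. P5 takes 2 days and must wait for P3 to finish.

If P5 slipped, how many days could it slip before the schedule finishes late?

P2→P6→P8→P10 = 9+4+8+2 = 23 sets the makespan at 23 days.
P5 finishes as early as 6 and must finish by 19.
So P5 can slip 19 − 6 = 13 days.

13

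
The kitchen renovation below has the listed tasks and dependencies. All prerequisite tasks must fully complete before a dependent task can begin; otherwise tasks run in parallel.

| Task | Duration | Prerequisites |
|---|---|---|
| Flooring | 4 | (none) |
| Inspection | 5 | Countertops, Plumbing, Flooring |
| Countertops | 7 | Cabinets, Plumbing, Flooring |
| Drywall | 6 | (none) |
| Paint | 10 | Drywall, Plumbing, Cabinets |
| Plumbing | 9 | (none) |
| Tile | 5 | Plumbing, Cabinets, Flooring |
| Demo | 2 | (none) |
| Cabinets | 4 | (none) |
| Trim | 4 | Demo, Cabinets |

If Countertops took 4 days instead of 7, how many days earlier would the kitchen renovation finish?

2

Critical path before the change: Plumbing→Countertops→Inspection = 9+7+5 = 21 giving 21 days.
Countertops lies on that path, so at 4 days the path becomes 18 days.
The binding chain switches to Plumbing→Paint = 9+10 = 19; finish 19 days.
Change in finish: 19 − 21 = -2 days.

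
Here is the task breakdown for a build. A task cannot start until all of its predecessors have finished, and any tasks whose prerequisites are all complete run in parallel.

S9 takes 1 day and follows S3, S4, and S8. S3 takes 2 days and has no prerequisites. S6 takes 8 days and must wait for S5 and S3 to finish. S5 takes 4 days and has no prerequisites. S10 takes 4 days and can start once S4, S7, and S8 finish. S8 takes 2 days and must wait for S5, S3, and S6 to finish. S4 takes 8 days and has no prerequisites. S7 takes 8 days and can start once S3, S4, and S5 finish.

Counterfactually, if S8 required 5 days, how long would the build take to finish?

Actual critical path: S4→S7→S10 = 8+8+4 = 20 ⇒ 20 days.
S8 is off the critical path — its longest chain is 18 days, giving 2 of slack.
Now S5→S6→S8→S10 = 4+8+5+4 = 21 is longest, so the finish becomes 21 days.

21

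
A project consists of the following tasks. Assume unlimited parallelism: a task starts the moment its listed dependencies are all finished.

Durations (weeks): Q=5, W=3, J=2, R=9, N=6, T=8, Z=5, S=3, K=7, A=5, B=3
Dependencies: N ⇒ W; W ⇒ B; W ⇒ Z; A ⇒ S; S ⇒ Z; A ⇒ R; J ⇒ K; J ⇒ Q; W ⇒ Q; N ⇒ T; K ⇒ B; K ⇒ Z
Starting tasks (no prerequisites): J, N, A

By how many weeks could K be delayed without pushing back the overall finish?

0

Critical path: J→K→Z = 2+7+5 = 14, so the finish is 14 weeks.
The longest chain containing K totals 14 weeks.
So K can slip 9 − 9 = 0 weeks.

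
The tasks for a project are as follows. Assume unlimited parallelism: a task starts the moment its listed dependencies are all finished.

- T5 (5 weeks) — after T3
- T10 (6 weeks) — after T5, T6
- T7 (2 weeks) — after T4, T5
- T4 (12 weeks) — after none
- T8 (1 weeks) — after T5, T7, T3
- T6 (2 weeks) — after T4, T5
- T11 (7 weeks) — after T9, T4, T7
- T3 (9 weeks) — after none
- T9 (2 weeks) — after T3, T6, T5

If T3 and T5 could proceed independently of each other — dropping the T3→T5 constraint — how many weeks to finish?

Before: longest chain T3→T5→T6→T9→T11 = 9+5+2+2+7 = 25, finish 25.
Without T3→T5, T5's earliest start moves from 9 to 0.
The longest chain is now T4→T6→T9→T11 = 12+2+2+7 = 23, so the schedule takes 23 weeks.

23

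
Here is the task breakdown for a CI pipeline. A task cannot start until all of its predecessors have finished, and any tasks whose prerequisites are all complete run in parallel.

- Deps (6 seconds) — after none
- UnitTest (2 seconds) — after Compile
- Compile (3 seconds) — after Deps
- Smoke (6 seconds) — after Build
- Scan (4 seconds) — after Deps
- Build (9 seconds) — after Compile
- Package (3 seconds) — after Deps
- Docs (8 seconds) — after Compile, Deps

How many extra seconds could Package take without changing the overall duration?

The longest chain is Deps→Compile→Build→Smoke = 6+3+9+6 = 24; overall finish 24 seconds.
The longest chain containing Package totals 9 seconds.
So Package can slip 24 − 9 = 15 seconds.

15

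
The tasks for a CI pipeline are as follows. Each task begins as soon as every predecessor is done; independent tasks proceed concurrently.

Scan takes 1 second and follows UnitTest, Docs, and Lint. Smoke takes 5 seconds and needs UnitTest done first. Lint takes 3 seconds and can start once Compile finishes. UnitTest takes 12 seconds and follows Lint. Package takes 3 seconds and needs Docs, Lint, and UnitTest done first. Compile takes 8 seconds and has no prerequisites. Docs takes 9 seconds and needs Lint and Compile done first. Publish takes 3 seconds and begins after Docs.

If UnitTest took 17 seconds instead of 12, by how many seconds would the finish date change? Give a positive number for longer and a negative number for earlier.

5

Critical path before the change: Compile→Lint→UnitTest→Smoke = 8+3+12+5 = 28 giving 28 seconds.
Since UnitTest is critical, the +5 change carries straight to that chain (now 33 seconds).
That remains the longest chain; total 33 seconds.
Change in finish: 33 − 28 = +5 seconds.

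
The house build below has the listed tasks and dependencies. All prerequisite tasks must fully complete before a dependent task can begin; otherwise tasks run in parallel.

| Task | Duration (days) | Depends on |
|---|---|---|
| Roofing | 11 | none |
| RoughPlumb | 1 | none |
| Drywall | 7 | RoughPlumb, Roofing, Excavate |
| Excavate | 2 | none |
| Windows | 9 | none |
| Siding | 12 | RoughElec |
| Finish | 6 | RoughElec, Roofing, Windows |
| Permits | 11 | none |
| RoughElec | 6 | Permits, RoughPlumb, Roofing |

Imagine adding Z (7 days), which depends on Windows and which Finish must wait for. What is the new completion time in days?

29

Originally the schedule takes 29 days.
With Z inserted, Finish now waits for max(RoughElec, Roofing, Windows, Z).
New critical path: Permits→RoughElec→Siding = 11+6+12 = 29 ⇒ 29 days.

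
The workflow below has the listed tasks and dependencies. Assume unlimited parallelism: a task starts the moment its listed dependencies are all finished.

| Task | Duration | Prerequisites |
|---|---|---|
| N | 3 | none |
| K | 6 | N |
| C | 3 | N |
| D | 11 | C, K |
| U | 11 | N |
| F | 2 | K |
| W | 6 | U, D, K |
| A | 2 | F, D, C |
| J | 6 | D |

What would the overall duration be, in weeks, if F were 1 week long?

Critical path before the change: N→K→D→W = 3+6+11+6 = 26 giving 26 weeks.
F is off the critical path — its longest chain is 13 weeks, giving 13 of slack.
That remains the longest chain; total 26 weeks.

26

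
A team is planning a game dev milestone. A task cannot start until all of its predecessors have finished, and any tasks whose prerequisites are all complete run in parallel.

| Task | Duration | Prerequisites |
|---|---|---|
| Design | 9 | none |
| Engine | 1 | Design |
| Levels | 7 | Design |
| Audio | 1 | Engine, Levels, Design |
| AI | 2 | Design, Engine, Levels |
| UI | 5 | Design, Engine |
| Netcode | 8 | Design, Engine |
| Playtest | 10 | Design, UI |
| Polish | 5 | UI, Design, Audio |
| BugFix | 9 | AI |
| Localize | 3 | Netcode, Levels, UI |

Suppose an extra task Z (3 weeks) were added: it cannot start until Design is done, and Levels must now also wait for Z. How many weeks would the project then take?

Originally the project takes 27 weeks.
With Z inserted, Levels now waits for max(Design, Z).
New critical path: Design→Z→Levels→AI→BugFix = 9+3+7+2+9 = 30 ⇒ 30 weeks.

30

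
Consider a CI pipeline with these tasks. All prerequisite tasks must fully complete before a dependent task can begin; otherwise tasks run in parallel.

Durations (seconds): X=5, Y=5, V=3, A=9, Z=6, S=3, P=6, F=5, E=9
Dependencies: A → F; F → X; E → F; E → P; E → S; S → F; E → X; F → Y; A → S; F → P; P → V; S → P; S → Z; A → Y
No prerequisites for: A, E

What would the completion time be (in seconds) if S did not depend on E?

26

Before: longest chain A→S→F→P→V = 9+3+5+6+3 = 26, finish 26.
Dropping E→S doesn't change S's earliest start (9); another predecessor still binds.
The longest chain is now A→S→F→P→V = 9+3+5+6+3 = 26, so the CI pipeline takes 26 seconds.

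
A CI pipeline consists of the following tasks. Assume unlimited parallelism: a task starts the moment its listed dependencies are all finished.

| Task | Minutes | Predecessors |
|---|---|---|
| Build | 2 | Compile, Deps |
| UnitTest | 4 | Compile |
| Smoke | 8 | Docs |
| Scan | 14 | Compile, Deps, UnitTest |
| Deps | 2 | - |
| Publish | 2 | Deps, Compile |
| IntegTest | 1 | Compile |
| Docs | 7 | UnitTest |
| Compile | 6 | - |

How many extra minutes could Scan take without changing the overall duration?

1

The longest chain is Compile→UnitTest→Docs→Smoke = 6+4+7+8 = 25; overall finish 25 minutes.
Scan finishes as early as 24 and must finish by 25.
So Scan can slip 25 − 24 = 1 minute.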